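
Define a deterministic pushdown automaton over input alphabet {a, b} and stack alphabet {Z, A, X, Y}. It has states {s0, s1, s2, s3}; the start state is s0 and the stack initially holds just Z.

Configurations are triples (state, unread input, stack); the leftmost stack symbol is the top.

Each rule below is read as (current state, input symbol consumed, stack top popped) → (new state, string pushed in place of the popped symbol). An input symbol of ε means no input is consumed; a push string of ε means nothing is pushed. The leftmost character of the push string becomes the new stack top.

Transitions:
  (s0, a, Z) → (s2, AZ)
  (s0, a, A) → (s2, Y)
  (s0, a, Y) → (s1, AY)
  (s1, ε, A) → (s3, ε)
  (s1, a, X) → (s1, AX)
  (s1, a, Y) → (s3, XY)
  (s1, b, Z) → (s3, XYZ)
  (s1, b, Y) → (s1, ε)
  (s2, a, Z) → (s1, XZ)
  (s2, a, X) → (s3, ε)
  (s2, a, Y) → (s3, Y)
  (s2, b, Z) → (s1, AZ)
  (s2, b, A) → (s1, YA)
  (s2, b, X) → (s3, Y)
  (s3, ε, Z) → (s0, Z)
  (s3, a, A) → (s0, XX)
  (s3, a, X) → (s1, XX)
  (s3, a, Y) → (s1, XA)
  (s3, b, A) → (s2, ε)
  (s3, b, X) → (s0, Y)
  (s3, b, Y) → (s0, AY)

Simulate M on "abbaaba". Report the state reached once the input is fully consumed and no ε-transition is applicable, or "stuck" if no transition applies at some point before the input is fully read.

stuck

(s0, abbaaba, Z)
  read a, top Z: go to s2, push AZ → (s2, bbaaba, AZ)
  read b, top A: go to s1, push YA → (s1, baaba, YAZ)
  read b, top Y: go to s1, push ε → (s1, aaba, AZ)
  ε-move, top A: go to s3, push ε → (s3, aaba, Z)
  ε-move, top Z: go to s0, push Z → (s0, aaba, Z)
  read a, top Z: go to s2, push AZ → (s2, aba, AZ)
No transition for (s2, a, top A); M blocks with input aba remaining.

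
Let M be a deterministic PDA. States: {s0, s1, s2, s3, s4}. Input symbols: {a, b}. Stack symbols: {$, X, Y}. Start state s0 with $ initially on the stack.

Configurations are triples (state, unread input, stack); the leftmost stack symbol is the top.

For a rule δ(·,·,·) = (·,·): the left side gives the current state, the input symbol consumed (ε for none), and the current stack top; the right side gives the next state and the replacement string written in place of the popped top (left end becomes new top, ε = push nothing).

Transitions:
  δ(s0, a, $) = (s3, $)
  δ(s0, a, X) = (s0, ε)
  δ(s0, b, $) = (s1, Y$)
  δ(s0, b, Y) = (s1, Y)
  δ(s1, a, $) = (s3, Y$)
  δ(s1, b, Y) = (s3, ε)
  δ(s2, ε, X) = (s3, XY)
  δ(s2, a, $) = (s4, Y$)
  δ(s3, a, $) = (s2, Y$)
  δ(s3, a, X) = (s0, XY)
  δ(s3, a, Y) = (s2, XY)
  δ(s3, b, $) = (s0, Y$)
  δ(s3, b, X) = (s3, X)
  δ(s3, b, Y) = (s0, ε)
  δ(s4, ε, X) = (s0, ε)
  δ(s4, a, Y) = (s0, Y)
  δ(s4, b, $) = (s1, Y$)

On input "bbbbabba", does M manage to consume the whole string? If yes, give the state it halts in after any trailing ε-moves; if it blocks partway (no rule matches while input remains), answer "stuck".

(s0, bbbbabba, $)
  read b, top $: go to s1, push Y$ → (s1, bbbabba, Y$)
  read b, top Y: go to s3, push ε → (s3, bbabba, $)
  read b, top $: go to s0, push Y$ → (s0, babba, Y$)
  read b, top Y: go to s1, push Y → (s1, abba, Y$)
No transition for (s1, a, top Y); M blocks with input abba remaining.

stuck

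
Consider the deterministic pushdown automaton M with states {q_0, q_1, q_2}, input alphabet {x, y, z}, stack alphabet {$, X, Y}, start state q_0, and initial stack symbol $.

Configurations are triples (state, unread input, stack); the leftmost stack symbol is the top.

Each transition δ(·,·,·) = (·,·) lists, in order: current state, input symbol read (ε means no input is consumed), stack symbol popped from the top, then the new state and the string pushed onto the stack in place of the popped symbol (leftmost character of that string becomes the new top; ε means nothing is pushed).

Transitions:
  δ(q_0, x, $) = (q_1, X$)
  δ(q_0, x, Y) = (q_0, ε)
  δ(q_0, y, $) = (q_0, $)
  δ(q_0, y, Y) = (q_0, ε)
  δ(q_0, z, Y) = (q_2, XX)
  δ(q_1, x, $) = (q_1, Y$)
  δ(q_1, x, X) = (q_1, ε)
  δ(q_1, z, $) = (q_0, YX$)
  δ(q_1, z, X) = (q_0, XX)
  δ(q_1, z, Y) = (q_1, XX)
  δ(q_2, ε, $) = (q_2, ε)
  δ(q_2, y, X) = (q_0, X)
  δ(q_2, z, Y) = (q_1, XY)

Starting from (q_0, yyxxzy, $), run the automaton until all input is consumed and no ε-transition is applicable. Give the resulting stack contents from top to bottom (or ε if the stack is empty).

X$

(q_0, yyxxzy, $) ⊢ (q_0, yxxzy, $) ⊢ (q_0, xxzy, $) ⊢ (q_1, xzy, X$) ⊢ (q_1, zy, $) ⊢ (q_0, y, YX$) ⊢ (q_0, ε, X$)
All input consumed in state q_0 with stack X$.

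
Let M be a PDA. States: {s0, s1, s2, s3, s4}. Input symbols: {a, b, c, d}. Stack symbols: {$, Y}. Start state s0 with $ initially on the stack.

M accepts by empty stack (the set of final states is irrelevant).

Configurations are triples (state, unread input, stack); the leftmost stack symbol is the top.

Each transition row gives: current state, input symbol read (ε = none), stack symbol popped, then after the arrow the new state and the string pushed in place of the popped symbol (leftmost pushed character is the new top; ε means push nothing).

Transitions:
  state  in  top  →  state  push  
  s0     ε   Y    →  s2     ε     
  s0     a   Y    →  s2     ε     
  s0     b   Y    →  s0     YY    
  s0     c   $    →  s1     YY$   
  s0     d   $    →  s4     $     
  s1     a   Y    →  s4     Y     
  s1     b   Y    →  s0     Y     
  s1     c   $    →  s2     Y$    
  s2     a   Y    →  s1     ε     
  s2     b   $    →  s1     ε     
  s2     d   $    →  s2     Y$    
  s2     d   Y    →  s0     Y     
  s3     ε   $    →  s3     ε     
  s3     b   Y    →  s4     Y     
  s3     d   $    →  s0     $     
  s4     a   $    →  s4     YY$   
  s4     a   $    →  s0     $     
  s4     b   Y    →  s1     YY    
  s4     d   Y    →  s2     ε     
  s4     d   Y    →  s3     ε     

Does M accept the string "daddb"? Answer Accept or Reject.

Accept

One accepting computation: (s0, daddb, $) ⊢ (s4, addb, $) ⊢ (s4, ddb, YY$) ⊢ (s2, db, Y$) ⊢ (s0, b, Y$) ⊢ (s2, b, $) ⊢ (s1, ε, ε)
All input consumed and the stack is empty.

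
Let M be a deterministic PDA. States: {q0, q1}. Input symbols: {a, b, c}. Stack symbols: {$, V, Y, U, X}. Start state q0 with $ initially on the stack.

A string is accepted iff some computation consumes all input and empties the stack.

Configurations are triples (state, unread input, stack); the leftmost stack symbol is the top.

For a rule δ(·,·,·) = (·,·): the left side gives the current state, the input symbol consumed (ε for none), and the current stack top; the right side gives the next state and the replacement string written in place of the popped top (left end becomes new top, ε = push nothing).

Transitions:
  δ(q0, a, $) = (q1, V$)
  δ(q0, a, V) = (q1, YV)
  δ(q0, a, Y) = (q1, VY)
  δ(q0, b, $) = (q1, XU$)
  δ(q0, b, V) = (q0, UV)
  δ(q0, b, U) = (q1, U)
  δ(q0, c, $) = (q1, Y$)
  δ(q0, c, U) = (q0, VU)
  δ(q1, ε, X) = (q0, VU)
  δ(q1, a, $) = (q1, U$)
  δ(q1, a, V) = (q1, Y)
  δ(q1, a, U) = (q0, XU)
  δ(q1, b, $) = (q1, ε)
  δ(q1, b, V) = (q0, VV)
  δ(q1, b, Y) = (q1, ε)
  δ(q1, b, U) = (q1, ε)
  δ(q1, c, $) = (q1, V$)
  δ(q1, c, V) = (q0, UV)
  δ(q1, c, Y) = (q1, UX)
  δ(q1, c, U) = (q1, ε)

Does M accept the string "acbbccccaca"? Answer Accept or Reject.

Reject

(q0, acbbccccaca, $)
  read a, top $: go to q1, push V$ → (q1, cbbccccaca, V$)
  read c, top V: go to q0, push UV → (q0, bbccccaca, UV$)
  read b, top U: go to q1, push U → (q1, bccccaca, UV$)
  read b, top U: go to q1, push ε → (q1, ccccaca, V$)
  read c, top V: go to q0, push UV → (q0, cccaca, UV$)
  read c, top U: go to q0, push VU → (q0, ccaca, VUV$)
No transition applies at (q0, ccaca, VUV$); input not fully consumed.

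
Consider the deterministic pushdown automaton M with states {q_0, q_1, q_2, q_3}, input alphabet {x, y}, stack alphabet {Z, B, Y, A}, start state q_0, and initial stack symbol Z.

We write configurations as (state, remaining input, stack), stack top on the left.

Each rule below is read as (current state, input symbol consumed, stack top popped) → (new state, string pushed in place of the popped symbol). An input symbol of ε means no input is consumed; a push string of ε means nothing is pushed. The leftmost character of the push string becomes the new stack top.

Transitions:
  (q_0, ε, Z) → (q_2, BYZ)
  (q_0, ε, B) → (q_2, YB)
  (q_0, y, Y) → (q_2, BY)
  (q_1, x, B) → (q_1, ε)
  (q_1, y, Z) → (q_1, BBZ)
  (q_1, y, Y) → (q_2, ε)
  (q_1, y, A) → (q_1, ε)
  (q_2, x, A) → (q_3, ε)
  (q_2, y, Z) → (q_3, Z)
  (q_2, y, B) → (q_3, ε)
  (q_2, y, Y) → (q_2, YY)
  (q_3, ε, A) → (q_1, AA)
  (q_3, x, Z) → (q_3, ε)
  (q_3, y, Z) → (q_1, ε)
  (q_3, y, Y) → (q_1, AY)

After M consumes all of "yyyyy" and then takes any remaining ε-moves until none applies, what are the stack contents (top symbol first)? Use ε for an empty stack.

Z

(q_0, yyyyy, Z)
  ε-move, top Z: go to q_2, push BYZ → (q_2, yyyyy, BYZ)
  read y, top B: go to q_3, push ε → (q_3, yyyy, YZ)
  read y, top Y: go to q_1, push AY → (q_1, yyy, AYZ)
  read y, top A: go to q_1, push ε → (q_1, yy, YZ)
  read y, top Y: go to q_2, push ε → (q_2, y, Z)
  read y, top Z: go to q_3, push Z → (q_3, ε, Z)
All input consumed in state q_3 with stack Z.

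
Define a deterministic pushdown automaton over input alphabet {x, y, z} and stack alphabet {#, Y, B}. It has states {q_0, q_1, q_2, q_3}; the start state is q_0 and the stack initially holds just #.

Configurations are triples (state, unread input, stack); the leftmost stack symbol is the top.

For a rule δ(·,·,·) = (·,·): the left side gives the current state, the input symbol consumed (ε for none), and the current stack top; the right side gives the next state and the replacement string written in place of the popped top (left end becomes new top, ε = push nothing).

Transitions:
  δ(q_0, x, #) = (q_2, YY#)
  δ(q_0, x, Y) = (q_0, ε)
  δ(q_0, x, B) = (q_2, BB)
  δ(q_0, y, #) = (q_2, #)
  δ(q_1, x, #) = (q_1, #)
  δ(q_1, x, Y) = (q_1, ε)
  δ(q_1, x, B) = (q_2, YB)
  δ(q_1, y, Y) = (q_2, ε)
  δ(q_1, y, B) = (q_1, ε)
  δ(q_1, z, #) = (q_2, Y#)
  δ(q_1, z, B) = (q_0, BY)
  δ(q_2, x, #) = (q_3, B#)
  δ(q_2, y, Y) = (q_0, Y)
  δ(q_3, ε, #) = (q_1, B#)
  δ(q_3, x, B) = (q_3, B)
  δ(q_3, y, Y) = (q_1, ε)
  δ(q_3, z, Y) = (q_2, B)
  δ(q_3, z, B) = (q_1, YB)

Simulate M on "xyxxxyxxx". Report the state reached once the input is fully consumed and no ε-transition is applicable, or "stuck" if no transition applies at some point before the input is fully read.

(q_0, xyxxxyxxx, #)
  read x, top #: go to q_2, push YY# → (q_2, yxxxyxxx, YY#)
  read y, top Y: go to q_0, push Y → (q_0, xxxyxxx, YY#)
  read x, top Y: go to q_0, push ε → (q_0, xxyxxx, Y#)
  read x, top Y: go to q_0, push ε → (q_0, xyxxx, #)
  read x, top #: go to q_2, push YY# → (q_2, yxxx, YY#)
  read y, top Y: go to q_0, push Y → (q_0, xxx, YY#)
  read x, top Y: go to q_0, push ε → (q_0, xx, Y#)
  read x, top Y: go to q_0, push ε → (q_0, x, #)
  read x, top #: go to q_2, push YY# → (q_2, ε, YY#)
All input consumed; M is in state q_2.

q_2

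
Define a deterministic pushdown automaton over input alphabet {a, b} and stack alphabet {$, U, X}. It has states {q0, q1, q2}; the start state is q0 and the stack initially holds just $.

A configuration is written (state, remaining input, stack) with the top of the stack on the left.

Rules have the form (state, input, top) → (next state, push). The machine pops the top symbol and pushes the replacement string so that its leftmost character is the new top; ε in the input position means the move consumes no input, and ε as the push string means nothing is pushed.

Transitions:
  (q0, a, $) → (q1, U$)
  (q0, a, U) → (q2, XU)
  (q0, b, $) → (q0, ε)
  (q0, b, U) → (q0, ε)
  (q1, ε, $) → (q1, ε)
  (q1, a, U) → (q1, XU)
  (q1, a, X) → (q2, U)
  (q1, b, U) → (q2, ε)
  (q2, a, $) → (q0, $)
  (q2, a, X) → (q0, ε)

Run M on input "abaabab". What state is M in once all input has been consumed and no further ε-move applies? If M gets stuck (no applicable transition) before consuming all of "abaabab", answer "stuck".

q0

(q0, abaabab, $)
  read a, top $: go to q1, push U$ → (q1, baabab, U$)
  read b, top U: go to q2, push ε → (q2, aabab, $)
  read a, top $: go to q0, push $ → (q0, abab, $)
  read a, top $: go to q1, push U$ → (q1, bab, U$)
  read b, top U: go to q2, push ε → (q2, ab, $)
  read a, top $: go to q0, push $ → (q0, b, $)
  read b, top $: go to q0, push ε → (q0, ε, ε)
All input consumed; M is in state q0.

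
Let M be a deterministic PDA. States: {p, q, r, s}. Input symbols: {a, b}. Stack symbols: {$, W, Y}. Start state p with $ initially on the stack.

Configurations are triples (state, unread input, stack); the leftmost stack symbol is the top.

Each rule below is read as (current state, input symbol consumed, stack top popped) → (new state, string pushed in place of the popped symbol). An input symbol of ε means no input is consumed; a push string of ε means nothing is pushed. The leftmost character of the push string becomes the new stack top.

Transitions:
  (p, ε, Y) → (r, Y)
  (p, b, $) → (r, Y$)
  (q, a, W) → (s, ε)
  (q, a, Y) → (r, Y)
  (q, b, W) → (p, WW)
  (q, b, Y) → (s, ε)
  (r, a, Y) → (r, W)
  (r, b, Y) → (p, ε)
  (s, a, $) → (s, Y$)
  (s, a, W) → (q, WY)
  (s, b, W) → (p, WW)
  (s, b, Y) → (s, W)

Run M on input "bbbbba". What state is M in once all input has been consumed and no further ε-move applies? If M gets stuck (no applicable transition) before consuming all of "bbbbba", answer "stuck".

r

(p, bbbbba, $)
  read b, top $: go to r, push Y$ → (r, bbbba, Y$)
  read b, top Y: go to p, push ε → (p, bbba, $)
  read b, top $: go to r, push Y$ → (r, bba, Y$)
  read b, top Y: go to p, push ε → (p, ba, $)
  read b, top $: go to r, push Y$ → (r, a, Y$)
  read a, top Y: go to r, push W → (r, ε, W$)
All input consumed; M is in state r.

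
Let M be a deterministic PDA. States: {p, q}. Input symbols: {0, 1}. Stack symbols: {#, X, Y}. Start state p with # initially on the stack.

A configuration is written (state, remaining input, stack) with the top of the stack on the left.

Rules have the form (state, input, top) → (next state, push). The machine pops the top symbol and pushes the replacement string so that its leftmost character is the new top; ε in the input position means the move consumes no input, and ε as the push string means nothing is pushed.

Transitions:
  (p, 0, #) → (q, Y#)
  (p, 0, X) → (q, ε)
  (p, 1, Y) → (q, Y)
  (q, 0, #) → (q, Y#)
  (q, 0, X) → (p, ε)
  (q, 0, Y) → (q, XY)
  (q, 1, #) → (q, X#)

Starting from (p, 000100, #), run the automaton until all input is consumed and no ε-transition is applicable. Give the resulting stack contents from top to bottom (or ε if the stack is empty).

Y#

(p, 000100, #) ⊢ (q, 00100, Y#) ⊢ (q, 0100, XY#) ⊢ (p, 100, Y#) ⊢ (q, 00, Y#) ⊢ (q, 0, XY#) ⊢ (p, ε, Y#)
All input consumed in state p with stack Y#.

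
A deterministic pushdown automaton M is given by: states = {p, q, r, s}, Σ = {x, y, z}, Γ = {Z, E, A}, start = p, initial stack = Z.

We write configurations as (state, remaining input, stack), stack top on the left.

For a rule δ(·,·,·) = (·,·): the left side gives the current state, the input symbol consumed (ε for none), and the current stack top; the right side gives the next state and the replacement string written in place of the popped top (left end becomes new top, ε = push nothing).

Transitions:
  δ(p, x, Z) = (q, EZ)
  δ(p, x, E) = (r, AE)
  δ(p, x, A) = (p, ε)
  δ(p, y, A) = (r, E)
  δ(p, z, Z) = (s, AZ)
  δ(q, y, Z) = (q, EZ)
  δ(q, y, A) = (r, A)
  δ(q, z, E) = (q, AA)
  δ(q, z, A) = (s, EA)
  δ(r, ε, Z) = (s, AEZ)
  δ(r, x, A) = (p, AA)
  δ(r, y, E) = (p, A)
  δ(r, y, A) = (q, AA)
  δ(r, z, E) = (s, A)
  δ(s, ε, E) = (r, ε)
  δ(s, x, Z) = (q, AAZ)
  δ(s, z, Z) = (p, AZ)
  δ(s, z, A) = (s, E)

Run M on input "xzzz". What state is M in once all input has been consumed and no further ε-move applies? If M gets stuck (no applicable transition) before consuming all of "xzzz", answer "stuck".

(p, xzzz, Z)
  read x, top Z: go to q, push EZ → (q, zzz, EZ)
  read z, top E: go to q, push AA → (q, zz, AAZ)
  read z, top A: go to s, push EA → (s, z, EAAZ)
  ε-move, top E: go to r, push ε → (r, z, AAZ)
No transition for (r, z, top A); M blocks with input z remaining.

stuck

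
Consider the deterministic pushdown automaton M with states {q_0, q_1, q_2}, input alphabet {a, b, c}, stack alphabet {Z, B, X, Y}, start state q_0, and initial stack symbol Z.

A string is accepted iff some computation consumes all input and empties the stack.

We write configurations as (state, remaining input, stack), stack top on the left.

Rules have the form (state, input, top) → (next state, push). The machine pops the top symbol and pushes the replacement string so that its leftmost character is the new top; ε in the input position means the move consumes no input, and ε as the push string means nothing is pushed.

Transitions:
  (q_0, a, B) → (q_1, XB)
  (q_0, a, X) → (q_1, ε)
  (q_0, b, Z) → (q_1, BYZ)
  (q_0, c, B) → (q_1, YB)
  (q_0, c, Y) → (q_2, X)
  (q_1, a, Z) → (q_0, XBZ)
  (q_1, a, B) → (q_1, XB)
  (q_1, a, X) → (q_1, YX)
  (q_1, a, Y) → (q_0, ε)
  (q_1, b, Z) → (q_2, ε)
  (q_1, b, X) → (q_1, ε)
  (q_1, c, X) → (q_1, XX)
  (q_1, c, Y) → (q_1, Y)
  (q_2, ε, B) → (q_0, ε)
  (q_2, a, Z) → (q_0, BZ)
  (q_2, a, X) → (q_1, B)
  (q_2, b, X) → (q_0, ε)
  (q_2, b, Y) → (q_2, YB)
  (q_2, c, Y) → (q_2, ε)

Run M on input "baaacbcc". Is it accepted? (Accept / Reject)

(q_0, baaacbcc, Z) ⊢ (q_1, aaacbcc, BYZ) ⊢ (q_1, aacbcc, XBYZ) ⊢ (q_1, acbcc, YXBYZ) ⊢ (q_0, cbcc, XBYZ)
No transition applies at (q_0, cbcc, XBYZ); input not fully consumed.

Reject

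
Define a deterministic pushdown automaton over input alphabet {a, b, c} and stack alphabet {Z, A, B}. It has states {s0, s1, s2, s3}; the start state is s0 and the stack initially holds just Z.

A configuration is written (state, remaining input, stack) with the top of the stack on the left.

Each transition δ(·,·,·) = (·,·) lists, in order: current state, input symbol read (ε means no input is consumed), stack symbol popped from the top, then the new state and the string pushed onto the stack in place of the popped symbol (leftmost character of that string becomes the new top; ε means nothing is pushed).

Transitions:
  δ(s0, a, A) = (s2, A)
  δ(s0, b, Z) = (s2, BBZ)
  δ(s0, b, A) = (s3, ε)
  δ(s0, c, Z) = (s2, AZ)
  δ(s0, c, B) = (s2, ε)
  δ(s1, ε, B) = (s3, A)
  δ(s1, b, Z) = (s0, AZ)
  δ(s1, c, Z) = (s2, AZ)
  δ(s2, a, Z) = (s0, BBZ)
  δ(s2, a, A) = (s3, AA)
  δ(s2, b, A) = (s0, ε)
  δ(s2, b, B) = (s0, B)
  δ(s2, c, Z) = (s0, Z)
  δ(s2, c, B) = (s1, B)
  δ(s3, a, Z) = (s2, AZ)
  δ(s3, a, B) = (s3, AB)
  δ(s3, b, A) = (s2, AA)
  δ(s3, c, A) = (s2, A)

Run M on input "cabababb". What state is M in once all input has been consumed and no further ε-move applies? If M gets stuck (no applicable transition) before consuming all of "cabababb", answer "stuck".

s0

(s0, cabababb, Z)
  read c, top Z: go to s2, push AZ → (s2, abababb, AZ)
  read a, top A: go to s3, push AA → (s3, bababb, AAZ)
  read b, top A: go to s2, push AA → (s2, ababb, AAAZ)
  read a, top A: go to s3, push AA → (s3, babb, AAAAZ)
  read b, top A: go to s2, push AA → (s2, abb, AAAAAZ)
  read a, top A: go to s3, push AA → (s3, bb, AAAAAAZ)
  read b, top A: go to s2, push AA → (s2, b, AAAAAAAZ)
  read b, top A: go to s0, push ε → (s0, ε, AAAAAAZ)
All input consumed; M is in state s0.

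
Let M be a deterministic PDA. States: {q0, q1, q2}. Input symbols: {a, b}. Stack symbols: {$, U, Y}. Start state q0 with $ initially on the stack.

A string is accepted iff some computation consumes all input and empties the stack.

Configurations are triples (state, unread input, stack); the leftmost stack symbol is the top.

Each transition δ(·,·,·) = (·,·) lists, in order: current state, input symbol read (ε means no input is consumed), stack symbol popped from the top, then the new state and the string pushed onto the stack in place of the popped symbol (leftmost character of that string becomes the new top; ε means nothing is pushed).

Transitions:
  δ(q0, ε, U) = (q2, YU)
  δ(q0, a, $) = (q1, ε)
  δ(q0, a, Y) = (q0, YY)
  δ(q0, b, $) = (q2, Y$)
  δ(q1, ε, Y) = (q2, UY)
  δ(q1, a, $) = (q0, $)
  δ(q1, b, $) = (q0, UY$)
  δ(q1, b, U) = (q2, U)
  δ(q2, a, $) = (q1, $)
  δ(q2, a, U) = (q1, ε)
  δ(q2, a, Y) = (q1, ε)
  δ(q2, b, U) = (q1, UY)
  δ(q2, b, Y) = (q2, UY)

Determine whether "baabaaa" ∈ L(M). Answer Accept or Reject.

(q0, baabaaa, $)
  read b, top $: go to q2, push Y$ → (q2, aabaaa, Y$)
  read a, top Y: go to q1, push ε → (q1, abaaa, $)
  read a, top $: go to q0, push $ → (q0, baaa, $)
  read b, top $: go to q2, push Y$ → (q2, aaa, Y$)
  read a, top Y: go to q1, push ε → (q1, aa, $)
  read a, top $: go to q0, push $ → (q0, a, $)
  read a, top $: go to q1, push ε → (q1, ε, ε)
All input consumed and the stack is empty.

Accept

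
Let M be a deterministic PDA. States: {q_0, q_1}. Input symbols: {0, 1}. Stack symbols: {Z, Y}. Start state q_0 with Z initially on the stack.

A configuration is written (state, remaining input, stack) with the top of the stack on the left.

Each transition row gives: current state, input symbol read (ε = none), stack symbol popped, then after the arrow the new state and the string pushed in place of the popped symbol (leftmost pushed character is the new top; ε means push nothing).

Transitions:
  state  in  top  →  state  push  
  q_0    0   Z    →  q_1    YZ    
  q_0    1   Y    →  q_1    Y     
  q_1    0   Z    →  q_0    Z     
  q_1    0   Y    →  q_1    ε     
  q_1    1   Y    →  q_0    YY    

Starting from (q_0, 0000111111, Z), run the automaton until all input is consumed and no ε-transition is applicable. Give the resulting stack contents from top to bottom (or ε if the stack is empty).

YYYYZ

(q_0, 0000111111, Z)
  read 0, top Z: go to q_1, push YZ → (q_1, 000111111, YZ)
  read 0, top Y: go to q_1, push ε → (q_1, 00111111, Z)
  read 0, top Z: go to q_0, push Z → (q_0, 0111111, Z)
  read 0, top Z: go to q_1, push YZ → (q_1, 111111, YZ)
  read 1, top Y: go to q_0, push YY → (q_0, 11111, YYZ)
  read 1, top Y: go to q_1, push Y → (q_1, 1111, YYZ)
  read 1, top Y: go to q_0, push YY → (q_0, 111, YYYZ)
  read 1, top Y: go to q_1, push Y → (q_1, 11, YYYZ)
  read 1, top Y: go to q_0, push YY → (q_0, 1, YYYYZ)
  read 1, top Y: go to q_1, push Y → (q_1, ε, YYYYZ)
All input consumed in state q_1 with stack YYYYZ.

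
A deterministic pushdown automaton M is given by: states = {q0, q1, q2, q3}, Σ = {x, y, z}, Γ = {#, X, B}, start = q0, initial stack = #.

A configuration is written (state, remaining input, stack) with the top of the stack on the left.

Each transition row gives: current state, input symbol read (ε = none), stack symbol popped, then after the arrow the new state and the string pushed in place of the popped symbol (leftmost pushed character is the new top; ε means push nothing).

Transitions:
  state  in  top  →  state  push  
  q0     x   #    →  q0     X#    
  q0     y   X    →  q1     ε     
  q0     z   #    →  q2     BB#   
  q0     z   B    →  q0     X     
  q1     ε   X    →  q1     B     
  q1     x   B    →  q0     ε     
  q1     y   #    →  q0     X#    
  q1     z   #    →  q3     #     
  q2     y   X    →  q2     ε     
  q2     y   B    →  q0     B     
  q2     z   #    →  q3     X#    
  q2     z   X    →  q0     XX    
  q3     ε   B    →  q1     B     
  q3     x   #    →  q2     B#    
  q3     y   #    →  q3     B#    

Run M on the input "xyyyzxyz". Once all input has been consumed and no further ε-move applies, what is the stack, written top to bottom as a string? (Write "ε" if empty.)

X#

(q0, xyyyzxyz, #) ⊢ (q0, yyyzxyz, X#) ⊢ (q1, yyzxyz, #) ⊢ (q0, yzxyz, X#) ⊢ (q1, zxyz, #) ⊢ (q3, xyz, #) ⊢ (q2, yz, B#) ⊢ (q0, z, B#) ⊢ (q0, ε, X#)
All input consumed in state q0 with stack X#.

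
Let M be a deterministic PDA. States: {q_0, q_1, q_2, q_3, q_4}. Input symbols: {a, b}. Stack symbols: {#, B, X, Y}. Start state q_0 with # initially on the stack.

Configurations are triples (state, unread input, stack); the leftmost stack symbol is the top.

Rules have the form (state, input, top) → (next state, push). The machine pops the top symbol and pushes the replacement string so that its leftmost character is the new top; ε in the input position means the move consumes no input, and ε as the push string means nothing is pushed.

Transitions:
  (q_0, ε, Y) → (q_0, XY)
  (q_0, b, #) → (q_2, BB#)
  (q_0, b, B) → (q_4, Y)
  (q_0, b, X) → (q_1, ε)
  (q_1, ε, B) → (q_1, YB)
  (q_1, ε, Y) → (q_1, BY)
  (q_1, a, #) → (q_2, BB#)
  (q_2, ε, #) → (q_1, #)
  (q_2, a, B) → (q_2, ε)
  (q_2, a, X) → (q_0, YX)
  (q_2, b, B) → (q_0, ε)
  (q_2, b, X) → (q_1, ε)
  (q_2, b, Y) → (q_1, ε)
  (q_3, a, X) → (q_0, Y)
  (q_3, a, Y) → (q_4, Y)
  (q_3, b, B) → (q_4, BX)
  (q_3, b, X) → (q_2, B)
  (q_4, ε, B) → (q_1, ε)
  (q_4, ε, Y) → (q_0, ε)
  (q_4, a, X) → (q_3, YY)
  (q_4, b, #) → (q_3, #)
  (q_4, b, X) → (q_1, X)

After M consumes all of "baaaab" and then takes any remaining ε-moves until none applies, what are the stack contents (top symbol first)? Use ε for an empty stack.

(q_0, baaaab, #)
  read b, top #: go to q_2, push BB# → (q_2, aaaab, BB#)
  read a, top B: go to q_2, push ε → (q_2, aaab, B#)
  read a, top B: go to q_2, push ε → (q_2, aab, #)
  ε-move, top #: go to q_1, push # → (q_1, aab, #)
  read a, top #: go to q_2, push BB# → (q_2, ab, BB#)
  read a, top B: go to q_2, push ε → (q_2, b, B#)
  read b, top B: go to q_0, push ε → (q_0, ε, #)
All input consumed in state q_0 with stack #.

#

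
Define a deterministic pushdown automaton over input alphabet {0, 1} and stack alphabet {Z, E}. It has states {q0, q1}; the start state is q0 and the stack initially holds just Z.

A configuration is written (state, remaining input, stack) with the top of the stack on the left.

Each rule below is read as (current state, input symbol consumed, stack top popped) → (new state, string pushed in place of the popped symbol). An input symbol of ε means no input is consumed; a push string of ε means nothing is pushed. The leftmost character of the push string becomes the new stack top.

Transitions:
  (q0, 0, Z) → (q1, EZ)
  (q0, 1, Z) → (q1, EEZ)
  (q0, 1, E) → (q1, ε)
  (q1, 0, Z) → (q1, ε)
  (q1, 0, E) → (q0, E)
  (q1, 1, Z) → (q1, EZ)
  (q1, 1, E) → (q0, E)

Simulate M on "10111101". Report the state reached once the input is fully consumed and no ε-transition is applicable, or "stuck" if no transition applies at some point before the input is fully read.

q1

(q0, 10111101, Z) ⊢ (q1, 0111101, EEZ) ⊢ (q0, 111101, EEZ) ⊢ (q1, 11101, EZ) ⊢ (q0, 1101, EZ) ⊢ (q1, 101, Z) ⊢ (q1, 01, EZ) ⊢ (q0, 1, EZ) ⊢ (q1, ε, Z)
All input consumed; M is in state q1.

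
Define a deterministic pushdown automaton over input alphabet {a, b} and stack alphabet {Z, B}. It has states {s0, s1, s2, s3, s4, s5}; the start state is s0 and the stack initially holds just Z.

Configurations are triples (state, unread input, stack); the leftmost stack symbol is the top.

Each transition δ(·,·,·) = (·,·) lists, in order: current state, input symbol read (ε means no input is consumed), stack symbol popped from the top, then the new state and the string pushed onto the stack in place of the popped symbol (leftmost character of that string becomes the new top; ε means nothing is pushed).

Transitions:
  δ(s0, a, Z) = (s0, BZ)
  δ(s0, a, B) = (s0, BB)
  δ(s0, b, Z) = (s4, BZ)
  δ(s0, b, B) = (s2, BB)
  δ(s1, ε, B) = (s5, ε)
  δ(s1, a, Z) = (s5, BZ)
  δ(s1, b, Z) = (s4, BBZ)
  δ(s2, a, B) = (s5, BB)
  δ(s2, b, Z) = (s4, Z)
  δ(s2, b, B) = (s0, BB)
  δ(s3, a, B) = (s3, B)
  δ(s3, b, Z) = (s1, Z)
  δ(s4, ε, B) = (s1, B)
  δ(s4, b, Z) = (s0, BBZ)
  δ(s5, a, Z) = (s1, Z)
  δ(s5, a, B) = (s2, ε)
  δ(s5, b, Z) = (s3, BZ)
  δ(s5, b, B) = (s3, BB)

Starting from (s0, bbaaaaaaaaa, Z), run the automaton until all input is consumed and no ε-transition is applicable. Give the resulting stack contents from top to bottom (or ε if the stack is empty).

BZ

(s0, bbaaaaaaaaa, Z)
  read b, top Z: go to s4, push BZ → (s4, baaaaaaaaa, BZ)
  ε-move, top B: go to s1, push B → (s1, baaaaaaaaa, BZ)
  ε-move, top B: go to s5, push ε → (s5, baaaaaaaaa, Z)
  read b, top Z: go to s3, push BZ → (s3, aaaaaaaaa, BZ)
  read a, top B: go to s3, push B → (s3, aaaaaaaa, BZ)
  read a, top B: go to s3, push B → (s3, aaaaaaa, BZ)
  read a, top B: go to s3, push B → (s3, aaaaaa, BZ)
  read a, top B: go to s3, push B → (s3, aaaaa, BZ)
  read a, top B: go to s3, push B → (s3, aaaa, BZ)
  read a, top B: go to s3, push B → (s3, aaa, BZ)
  read a, top B: go to s3, push B → (s3, aa, BZ)
  read a, top B: go to s3, push B → (s3, a, BZ)
  read a, top B: go to s3, push B → (s3, ε, BZ)
All input consumed in state s3 with stack BZ.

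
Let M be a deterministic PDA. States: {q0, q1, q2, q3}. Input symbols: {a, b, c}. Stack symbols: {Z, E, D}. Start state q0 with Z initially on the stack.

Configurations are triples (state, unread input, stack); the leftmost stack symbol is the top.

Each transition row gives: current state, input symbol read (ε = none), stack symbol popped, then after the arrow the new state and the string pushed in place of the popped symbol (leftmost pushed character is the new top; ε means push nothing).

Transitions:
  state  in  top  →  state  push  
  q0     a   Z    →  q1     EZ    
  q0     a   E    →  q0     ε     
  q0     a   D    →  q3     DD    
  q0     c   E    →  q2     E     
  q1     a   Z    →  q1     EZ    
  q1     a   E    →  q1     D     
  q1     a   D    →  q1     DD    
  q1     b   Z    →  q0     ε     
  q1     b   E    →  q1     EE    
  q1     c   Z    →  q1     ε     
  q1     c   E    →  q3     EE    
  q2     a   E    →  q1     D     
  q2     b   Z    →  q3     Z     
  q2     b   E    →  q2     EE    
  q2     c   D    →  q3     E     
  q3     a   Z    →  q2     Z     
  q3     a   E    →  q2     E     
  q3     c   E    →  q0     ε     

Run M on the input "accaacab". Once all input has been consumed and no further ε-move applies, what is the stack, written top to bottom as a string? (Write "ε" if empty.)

EEEZ

(q0, accaacab, Z)
  read a, top Z: go to q1, push EZ → (q1, ccaacab, EZ)
  read c, top E: go to q3, push EE → (q3, caacab, EEZ)
  read c, top E: go to q0, push ε → (q0, aacab, EZ)
  read a, top E: go to q0, push ε → (q0, acab, Z)
  read a, top Z: go to q1, push EZ → (q1, cab, EZ)
  read c, top E: go to q3, push EE → (q3, ab, EEZ)
  read a, top E: go to q2, push E → (q2, b, EEZ)
  read b, top E: go to q2, push EE → (q2, ε, EEEZ)
All input consumed in state q2 with stack EEEZ.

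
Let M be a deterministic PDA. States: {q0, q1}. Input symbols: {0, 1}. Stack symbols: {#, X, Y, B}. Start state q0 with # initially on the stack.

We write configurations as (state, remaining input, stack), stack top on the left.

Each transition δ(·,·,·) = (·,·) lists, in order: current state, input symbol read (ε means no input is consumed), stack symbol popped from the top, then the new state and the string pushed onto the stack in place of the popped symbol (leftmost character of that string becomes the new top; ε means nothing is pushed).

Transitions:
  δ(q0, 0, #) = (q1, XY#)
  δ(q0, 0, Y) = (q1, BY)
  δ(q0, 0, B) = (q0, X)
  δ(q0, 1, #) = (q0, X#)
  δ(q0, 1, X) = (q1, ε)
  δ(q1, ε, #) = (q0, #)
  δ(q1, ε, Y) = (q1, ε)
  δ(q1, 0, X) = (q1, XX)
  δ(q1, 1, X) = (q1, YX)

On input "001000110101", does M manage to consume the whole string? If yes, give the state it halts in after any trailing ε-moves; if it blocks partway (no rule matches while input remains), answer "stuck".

q1

(q0, 001000110101, #)
  read 0, top #: go to q1, push XY# → (q1, 01000110101, XY#)
  read 0, top X: go to q1, push XX → (q1, 1000110101, XXY#)
  read 1, top X: go to q1, push YX → (q1, 000110101, YXXY#)
  ε-move, top Y: go to q1, push ε → (q1, 000110101, XXY#)
  read 0, top X: go to q1, push XX → (q1, 00110101, XXXY#)
  read 0, top X: go to q1, push XX → (q1, 0110101, XXXXY#)
  read 0, top X: go to q1, push XX → (q1, 110101, XXXXXY#)
  read 1, top X: go to q1, push YX → (q1, 10101, YXXXXXY#)
  ε-move, top Y: go to q1, push ε → (q1, 10101, XXXXXY#)
  read 1, top X: go to q1, push YX → (q1, 0101, YXXXXXY#)
  ε-move, top Y: go to q1, push ε → (q1, 0101, XXXXXY#)
  read 0, top X: go to q1, push XX → (q1, 101, XXXXXXY#)
  read 1, top X: go to q1, push YX → (q1, 01, YXXXXXXY#)
  ε-move, top Y: go to q1, push ε → (q1, 01, XXXXXXY#)
  read 0, top X: go to q1, push XX → (q1, 1, XXXXXXXY#)
  read 1, top X: go to q1, push YX → (q1, ε, YXXXXXXXY#)
  ε-move, top Y: go to q1, push ε → (q1, ε, XXXXXXXY#)
All input consumed; M is in state q1.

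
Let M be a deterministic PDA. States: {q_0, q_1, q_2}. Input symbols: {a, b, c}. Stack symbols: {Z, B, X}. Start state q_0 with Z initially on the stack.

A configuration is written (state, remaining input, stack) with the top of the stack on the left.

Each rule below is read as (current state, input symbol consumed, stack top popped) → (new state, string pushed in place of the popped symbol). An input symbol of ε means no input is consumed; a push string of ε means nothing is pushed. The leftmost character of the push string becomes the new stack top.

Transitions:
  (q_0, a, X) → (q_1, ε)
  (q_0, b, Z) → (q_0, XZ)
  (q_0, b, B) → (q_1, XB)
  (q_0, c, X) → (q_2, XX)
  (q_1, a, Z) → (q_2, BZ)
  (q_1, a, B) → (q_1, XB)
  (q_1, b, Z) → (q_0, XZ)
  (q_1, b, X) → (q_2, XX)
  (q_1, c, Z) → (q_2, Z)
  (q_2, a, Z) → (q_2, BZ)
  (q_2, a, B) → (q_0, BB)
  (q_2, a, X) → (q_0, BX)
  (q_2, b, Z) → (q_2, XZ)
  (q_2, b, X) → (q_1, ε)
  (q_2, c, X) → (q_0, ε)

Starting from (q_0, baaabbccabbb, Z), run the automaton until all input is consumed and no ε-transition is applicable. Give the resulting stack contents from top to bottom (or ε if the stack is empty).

XBXXBBZ

(q_0, baaabbccabbb, Z)
  read b, top Z: go to q_0, push XZ → (q_0, aaabbccabbb, XZ)
  read a, top X: go to q_1, push ε → (q_1, aabbccabbb, Z)
  read a, top Z: go to q_2, push BZ → (q_2, abbccabbb, BZ)
  read a, top B: go to q_0, push BB → (q_0, bbccabbb, BBZ)
  read b, top B: go to q_1, push XB → (q_1, bccabbb, XBBZ)
  read b, top X: go to q_2, push XX → (q_2, ccabbb, XXBBZ)
  read c, top X: go to q_0, push ε → (q_0, cabbb, XBBZ)
  read c, top X: go to q_2, push XX → (q_2, abbb, XXBBZ)
  read a, top X: go to q_0, push BX → (q_0, bbb, BXXBBZ)
  read b, top B: go to q_1, push XB → (q_1, bb, XBXXBBZ)
  read b, top X: go to q_2, push XX → (q_2, b, XXBXXBBZ)
  read b, top X: go to q_1, push ε → (q_1, ε, XBXXBBZ)
All input consumed in state q_1 with stack XBXXBBZ.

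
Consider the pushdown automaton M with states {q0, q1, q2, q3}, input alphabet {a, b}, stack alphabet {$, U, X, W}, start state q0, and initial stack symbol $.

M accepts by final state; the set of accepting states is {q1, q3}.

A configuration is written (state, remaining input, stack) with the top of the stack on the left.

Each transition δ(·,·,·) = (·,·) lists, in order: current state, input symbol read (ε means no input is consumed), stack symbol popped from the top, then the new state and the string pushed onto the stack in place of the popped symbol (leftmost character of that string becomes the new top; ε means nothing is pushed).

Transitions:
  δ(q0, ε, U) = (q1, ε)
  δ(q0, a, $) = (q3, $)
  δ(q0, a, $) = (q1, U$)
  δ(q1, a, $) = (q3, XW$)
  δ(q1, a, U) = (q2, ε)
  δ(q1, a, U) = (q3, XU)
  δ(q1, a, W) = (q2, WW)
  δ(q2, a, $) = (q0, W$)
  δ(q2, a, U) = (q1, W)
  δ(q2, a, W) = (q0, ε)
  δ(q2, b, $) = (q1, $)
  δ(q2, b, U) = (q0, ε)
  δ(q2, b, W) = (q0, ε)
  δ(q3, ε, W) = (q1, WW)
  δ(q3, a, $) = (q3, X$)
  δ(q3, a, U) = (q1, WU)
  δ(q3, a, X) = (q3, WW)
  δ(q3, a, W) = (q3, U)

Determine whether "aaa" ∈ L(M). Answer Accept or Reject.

Accept

One accepting computation: (q0, aaa, $) ⊢ (q3, aa, $) ⊢ (q3, a, X$) ⊢ (q3, ε, WW$)
All input consumed and state q3 ∈ F.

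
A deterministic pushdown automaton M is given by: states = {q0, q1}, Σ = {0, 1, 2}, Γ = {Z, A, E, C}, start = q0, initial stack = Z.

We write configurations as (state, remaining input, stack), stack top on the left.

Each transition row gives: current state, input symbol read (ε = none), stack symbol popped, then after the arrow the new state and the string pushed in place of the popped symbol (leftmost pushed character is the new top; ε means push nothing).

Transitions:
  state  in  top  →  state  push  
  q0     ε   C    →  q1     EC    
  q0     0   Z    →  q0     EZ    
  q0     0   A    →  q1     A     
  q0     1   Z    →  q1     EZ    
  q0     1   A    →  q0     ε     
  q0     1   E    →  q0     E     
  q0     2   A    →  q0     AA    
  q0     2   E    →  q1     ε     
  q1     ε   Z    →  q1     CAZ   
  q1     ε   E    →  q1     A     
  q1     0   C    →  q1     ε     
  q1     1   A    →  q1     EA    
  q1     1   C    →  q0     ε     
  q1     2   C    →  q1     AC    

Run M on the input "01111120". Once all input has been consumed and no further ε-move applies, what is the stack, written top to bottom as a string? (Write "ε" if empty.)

AZ

(q0, 01111120, Z)
  read 0, top Z: go to q0, push EZ → (q0, 1111120, EZ)
  read 1, top E: go to q0, push E → (q0, 111120, EZ)
  read 1, top E: go to q0, push E → (q0, 11120, EZ)
  read 1, top E: go to q0, push E → (q0, 1120, EZ)
  read 1, top E: go to q0, push E → (q0, 120, EZ)
  read 1, top E: go to q0, push E → (q0, 20, EZ)
  read 2, top E: go to q1, push ε → (q1, 0, Z)
  ε-move, top Z: go to q1, push CAZ → (q1, 0, CAZ)
  read 0, top C: go to q1, push ε → (q1, ε, AZ)
All input consumed in state q1 with stack AZ.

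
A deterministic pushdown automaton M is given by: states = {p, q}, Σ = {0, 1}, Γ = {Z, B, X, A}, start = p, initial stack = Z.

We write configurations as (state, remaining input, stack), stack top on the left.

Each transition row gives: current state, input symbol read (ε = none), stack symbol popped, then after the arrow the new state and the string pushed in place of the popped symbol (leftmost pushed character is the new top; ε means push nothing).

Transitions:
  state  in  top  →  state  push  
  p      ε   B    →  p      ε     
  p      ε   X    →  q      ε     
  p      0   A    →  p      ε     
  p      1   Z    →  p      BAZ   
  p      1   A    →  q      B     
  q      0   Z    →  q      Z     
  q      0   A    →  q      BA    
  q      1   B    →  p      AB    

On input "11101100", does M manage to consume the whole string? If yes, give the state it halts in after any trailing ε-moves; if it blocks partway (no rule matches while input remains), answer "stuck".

stuck

(p, 11101100, Z)
  read 1, top Z: go to p, push BAZ → (p, 1101100, BAZ)
  ε-move, top B: go to p, push ε → (p, 1101100, AZ)
  read 1, top A: go to q, push B → (q, 101100, BZ)
  read 1, top B: go to p, push AB → (p, 01100, ABZ)
  read 0, top A: go to p, push ε → (p, 1100, BZ)
  ε-move, top B: go to p, push ε → (p, 1100, Z)
  read 1, top Z: go to p, push BAZ → (p, 100, BAZ)
  ε-move, top B: go to p, push ε → (p, 100, AZ)
  read 1, top A: go to q, push B → (q, 00, BZ)
No transition for (q, 0, top B); M blocks with input 00 remaining.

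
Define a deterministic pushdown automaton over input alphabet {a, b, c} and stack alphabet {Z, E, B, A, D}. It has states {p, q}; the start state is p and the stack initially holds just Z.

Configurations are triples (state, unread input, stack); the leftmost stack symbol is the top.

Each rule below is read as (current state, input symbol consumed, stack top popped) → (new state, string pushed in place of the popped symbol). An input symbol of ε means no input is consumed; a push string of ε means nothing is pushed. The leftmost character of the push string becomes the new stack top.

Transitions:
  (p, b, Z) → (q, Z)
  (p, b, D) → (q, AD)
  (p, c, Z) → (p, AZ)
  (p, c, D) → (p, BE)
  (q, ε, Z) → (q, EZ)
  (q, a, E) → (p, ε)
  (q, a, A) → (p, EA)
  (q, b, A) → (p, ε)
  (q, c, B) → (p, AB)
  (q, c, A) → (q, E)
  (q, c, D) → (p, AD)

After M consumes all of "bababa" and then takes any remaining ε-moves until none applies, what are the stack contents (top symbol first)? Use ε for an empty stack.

(p, bababa, Z)
  read b, top Z: go to q, push Z → (q, ababa, Z)
  ε-move, top Z: go to q, push EZ → (q, ababa, EZ)
  read a, top E: go to p, push ε → (p, baba, Z)
  read b, top Z: go to q, push Z → (q, aba, Z)
  ε-move, top Z: go to q, push EZ → (q, aba, EZ)
  read a, top E: go to p, push ε → (p, ba, Z)
  read b, top Z: go to q, push Z → (q, a, Z)
  ε-move, top Z: go to q, push EZ → (q, a, EZ)
  read a, top E: go to p, push ε → (p, ε, Z)
All input consumed in state p with stack Z.

Z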